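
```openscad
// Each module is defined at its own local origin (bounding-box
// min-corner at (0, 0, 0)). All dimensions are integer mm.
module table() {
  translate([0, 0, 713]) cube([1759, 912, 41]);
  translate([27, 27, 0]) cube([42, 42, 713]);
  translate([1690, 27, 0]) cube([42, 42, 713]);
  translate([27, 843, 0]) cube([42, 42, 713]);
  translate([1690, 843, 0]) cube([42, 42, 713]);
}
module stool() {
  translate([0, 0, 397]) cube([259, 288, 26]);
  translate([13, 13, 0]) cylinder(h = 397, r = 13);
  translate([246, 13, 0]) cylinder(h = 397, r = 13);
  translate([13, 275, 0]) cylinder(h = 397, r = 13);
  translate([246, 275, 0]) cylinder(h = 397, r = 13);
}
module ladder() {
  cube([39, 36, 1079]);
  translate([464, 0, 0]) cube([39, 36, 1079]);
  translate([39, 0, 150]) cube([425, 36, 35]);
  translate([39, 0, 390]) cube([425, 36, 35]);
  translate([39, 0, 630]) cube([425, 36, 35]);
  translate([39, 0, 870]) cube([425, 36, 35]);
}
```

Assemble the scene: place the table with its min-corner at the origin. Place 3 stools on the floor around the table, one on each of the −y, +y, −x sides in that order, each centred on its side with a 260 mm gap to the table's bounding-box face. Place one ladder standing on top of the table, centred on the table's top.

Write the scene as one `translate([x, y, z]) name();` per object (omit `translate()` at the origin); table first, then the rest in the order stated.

table();
translate([750, -548, 0]) stool();
translate([750, 1172, 0]) stool();
translate([-519, 312, 0]) stool();
translate([628, 438, 754]) ladder();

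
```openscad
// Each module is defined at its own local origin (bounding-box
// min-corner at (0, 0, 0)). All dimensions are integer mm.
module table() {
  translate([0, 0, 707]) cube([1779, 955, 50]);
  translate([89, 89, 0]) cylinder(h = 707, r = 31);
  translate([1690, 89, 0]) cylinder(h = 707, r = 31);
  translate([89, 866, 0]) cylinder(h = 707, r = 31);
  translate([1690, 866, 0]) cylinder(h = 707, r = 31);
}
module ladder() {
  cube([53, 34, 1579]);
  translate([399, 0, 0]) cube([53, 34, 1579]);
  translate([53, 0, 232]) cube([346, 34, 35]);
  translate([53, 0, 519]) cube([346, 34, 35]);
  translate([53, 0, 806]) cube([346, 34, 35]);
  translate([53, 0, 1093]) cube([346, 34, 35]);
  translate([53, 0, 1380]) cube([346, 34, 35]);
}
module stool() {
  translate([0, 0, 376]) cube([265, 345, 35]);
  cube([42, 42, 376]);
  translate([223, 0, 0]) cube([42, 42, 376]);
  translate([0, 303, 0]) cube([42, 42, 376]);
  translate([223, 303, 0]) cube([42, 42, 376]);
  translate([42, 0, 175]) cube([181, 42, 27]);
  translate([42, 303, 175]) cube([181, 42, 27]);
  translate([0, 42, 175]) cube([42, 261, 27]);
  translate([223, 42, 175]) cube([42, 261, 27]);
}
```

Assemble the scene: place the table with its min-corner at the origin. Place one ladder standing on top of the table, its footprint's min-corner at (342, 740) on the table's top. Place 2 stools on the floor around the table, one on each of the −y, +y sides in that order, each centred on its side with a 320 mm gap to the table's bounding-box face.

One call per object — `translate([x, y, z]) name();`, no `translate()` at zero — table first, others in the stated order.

table();
translate([342, 740, 757]) ladder();
translate([757, -665, 0]) stool();
translate([757, 1275, 0]) stool();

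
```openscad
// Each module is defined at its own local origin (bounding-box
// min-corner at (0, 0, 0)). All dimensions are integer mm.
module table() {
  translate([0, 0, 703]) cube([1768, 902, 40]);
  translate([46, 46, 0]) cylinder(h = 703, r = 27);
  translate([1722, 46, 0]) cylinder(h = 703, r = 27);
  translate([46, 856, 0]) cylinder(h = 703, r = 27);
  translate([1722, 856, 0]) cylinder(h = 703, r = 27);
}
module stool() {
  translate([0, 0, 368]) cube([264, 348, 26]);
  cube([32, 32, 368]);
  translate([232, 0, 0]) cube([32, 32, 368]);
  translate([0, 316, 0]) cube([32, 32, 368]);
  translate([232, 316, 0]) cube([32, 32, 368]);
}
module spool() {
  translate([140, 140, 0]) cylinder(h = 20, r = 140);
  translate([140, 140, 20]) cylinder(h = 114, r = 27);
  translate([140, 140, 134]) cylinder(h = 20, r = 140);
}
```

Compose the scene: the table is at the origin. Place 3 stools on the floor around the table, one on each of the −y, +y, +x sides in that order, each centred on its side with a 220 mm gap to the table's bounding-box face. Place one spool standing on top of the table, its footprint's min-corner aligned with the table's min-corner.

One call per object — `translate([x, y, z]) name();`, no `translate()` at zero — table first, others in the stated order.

table();
translate([752, -568, 0]) stool();
translate([752, 1122, 0]) stool();
translate([1988, 277, 0]) stool();
translate([0, 0, 743]) spool();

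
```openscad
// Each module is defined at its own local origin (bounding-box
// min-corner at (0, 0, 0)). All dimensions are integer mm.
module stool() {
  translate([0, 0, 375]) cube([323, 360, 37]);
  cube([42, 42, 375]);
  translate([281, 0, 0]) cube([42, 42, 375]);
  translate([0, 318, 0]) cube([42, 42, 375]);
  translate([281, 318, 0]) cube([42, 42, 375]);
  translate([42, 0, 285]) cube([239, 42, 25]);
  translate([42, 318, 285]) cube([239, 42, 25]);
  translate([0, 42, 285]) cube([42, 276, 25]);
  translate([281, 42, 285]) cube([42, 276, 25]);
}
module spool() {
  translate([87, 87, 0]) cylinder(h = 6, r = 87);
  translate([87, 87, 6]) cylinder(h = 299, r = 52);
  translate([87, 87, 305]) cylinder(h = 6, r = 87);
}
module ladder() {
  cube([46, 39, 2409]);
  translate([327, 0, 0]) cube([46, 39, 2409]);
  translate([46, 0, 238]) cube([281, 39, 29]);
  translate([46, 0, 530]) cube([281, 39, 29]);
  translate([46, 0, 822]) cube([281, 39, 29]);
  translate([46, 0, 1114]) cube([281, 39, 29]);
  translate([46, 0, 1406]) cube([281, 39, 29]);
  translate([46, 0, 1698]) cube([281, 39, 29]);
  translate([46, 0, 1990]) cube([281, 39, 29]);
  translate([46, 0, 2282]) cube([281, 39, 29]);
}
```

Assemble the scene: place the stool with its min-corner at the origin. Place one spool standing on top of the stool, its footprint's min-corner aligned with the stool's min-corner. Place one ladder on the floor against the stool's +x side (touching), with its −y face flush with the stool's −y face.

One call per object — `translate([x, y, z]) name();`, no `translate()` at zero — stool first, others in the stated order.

stool();
translate([0, 0, 412]) spool();
translate([323, 0, 0]) ladder();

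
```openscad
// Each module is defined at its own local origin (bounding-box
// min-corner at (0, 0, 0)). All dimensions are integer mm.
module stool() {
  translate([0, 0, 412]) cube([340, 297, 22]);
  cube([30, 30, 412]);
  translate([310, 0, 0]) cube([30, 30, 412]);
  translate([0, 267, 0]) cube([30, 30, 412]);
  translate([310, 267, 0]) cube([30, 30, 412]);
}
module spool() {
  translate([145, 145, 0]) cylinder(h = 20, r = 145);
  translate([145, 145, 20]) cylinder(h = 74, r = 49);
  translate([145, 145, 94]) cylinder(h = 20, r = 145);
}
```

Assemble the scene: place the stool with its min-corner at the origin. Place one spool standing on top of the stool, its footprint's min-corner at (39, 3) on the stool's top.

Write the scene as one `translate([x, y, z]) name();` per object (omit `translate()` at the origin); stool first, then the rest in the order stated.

stool();
translate([39, 3, 434]) spool();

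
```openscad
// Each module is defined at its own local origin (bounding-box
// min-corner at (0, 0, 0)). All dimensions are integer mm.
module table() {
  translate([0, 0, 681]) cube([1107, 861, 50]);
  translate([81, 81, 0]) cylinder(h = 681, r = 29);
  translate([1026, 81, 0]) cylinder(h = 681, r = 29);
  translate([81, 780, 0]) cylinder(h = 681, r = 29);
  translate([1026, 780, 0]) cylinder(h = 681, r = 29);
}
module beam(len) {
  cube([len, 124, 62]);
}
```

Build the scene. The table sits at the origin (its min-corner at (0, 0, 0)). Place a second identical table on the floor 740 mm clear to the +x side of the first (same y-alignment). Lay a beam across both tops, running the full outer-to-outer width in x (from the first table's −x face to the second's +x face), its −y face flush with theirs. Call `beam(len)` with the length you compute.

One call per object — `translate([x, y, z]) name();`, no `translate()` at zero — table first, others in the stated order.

table();
translate([1847, 0, 0]) table();
translate([0, 0, 731]) beam(2954);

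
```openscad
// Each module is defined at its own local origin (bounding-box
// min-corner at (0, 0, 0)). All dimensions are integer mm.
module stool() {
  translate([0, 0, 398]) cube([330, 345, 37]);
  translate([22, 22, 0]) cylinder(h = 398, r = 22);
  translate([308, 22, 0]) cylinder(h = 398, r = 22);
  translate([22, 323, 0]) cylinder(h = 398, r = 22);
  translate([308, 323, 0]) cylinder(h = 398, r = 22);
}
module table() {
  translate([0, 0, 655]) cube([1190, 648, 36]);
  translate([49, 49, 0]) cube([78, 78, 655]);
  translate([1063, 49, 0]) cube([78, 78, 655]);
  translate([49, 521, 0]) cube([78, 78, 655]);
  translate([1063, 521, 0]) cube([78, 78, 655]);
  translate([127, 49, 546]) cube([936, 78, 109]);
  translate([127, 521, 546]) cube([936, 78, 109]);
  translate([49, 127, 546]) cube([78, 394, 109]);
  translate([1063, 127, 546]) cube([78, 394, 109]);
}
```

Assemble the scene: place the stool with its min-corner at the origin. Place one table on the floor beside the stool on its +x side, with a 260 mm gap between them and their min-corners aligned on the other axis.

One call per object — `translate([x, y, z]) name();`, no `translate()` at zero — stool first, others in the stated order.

stool();
translate([590, 0, 0]) table();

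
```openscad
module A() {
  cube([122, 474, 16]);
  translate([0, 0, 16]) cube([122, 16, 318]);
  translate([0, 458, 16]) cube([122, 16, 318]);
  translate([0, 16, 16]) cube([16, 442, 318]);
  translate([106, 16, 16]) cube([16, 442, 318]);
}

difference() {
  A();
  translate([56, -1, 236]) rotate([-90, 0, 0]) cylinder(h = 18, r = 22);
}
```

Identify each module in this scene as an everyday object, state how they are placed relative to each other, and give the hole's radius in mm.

A is an open box. The open box has a circular hole through its front wall. The hole's radius is 22 mm.

The subtracted cylinder has r = 22 mm.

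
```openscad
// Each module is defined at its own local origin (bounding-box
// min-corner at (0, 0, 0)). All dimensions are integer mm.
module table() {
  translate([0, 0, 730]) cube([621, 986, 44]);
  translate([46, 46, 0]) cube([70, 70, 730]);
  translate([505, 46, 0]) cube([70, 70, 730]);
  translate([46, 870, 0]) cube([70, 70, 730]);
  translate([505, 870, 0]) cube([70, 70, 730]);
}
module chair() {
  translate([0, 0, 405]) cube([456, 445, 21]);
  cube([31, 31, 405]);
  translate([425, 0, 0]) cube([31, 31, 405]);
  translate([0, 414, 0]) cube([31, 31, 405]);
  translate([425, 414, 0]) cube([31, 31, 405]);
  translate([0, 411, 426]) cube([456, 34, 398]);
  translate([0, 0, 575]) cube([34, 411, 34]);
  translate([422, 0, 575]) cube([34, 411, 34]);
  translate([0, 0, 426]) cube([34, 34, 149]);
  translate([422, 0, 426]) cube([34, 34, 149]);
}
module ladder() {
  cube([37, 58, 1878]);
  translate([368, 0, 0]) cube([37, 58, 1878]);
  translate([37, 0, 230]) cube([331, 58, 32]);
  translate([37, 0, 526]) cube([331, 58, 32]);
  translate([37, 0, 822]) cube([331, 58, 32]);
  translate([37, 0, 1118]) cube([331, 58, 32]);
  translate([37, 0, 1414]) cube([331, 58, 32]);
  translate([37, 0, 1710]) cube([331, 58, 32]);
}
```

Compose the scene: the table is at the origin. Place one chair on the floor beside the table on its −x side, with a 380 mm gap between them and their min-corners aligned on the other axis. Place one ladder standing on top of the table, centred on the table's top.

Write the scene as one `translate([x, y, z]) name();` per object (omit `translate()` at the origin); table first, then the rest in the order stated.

table();
translate([-836, 0, 0]) chair();
translate([108, 464, 774]) ladder();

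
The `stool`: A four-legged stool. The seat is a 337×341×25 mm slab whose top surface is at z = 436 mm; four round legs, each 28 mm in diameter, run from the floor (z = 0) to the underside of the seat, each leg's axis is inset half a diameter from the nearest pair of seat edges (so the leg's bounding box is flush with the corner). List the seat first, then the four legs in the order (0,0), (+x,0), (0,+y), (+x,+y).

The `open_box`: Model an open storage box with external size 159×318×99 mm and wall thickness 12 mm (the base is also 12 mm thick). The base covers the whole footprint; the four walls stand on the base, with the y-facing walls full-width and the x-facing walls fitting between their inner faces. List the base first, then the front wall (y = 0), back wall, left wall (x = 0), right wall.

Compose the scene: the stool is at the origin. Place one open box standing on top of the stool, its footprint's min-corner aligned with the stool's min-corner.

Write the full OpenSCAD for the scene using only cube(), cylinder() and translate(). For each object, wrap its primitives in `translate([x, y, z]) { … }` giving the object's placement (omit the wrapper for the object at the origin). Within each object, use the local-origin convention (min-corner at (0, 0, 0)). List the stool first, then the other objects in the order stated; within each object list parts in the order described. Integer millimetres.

translate([0, 0, 411]) cube([337, 341, 25]);
translate([14, 14, 0]) cylinder(h = 411, r = 14);
translate([323, 14, 0]) cylinder(h = 411, r = 14);
translate([14, 327, 0]) cylinder(h = 411, r = 14);
translate([323, 327, 0]) cylinder(h = 411, r = 14);
translate([0, 0, 436]) {
  cube([159, 318, 12]);
  translate([0, 0, 12]) cube([159, 12, 87]);
  translate([0, 306, 12]) cube([159, 12, 87]);
  translate([0, 12, 12]) cube([12, 294, 87]);
  translate([147, 12, 12]) cube([12, 294, 87]);
}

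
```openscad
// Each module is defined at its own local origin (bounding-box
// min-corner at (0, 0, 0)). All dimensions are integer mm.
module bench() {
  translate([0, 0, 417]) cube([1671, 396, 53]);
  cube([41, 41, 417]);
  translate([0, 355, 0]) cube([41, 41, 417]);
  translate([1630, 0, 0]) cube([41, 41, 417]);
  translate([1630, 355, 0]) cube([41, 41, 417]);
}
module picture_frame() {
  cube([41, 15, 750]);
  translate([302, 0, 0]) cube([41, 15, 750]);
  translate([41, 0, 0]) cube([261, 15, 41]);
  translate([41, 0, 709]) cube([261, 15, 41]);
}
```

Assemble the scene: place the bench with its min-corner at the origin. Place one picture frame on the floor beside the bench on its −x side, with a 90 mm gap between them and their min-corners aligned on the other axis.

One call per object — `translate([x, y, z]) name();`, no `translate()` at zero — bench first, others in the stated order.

bench();
translate([-433, 0, 0]) picture_frame();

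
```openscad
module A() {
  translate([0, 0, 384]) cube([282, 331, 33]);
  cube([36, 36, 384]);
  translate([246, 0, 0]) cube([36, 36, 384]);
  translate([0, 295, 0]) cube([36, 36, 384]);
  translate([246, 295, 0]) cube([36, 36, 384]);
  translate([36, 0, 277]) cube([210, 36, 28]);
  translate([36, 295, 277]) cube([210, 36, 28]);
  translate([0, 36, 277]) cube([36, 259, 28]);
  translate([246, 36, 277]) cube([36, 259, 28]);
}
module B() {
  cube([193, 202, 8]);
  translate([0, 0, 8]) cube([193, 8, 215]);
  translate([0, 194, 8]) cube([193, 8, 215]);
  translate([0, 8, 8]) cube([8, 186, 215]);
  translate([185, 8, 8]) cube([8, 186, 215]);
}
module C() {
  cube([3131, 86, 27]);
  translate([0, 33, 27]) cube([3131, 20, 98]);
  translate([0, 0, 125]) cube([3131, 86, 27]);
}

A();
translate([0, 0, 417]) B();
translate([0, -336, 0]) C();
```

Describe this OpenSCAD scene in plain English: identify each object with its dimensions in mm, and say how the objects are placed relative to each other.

A is a four-legged stool. The seat is 282×331 mm, 33 mm thick, top at z = 417 mm. It stands on four square legs, each 36×36 mm in cross-section, from z = 0 to the seat underside, each flush with a corner of the seat. Four stretchers, 36 mm wide and 28 mm tall, connect adjacent legs with their undersides at z = 277 mm, each running between the inner faces of the legs it joins and aligned with the legs' outer faces on the other axis.

B is an open-topped rectangular box: outside dimensions 193×202×223 mm, with a uniform wall and base thickness of 8 mm. The base is a full 193×202 slab on the floor; four walls sit on top of the base. The front and back walls (the −y and +y sides) span the full width; the two side walls fit between them.

C is an I-beam lying along x, 3131 mm long. Overall section height 152 mm. Two flanges 86 mm wide (y) and 27 mm thick, one on the floor and one at the top; a web 20 mm thick runs between them, centred on the flange width.

The open box is on top of the stool. The I-beam is on the floor beside the stool on its −y side.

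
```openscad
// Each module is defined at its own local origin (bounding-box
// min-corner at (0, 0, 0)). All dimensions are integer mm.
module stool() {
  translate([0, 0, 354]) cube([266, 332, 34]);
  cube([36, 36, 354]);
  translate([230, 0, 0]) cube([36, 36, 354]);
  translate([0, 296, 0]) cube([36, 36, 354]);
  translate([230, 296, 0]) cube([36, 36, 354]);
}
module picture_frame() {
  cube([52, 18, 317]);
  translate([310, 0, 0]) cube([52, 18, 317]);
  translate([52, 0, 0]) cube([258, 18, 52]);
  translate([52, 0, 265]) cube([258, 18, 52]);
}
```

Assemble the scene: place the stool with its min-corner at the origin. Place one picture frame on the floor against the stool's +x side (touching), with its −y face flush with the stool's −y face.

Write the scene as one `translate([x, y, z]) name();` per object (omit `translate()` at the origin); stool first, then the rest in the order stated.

stool();
translate([266, 0, 0]) picture_frame();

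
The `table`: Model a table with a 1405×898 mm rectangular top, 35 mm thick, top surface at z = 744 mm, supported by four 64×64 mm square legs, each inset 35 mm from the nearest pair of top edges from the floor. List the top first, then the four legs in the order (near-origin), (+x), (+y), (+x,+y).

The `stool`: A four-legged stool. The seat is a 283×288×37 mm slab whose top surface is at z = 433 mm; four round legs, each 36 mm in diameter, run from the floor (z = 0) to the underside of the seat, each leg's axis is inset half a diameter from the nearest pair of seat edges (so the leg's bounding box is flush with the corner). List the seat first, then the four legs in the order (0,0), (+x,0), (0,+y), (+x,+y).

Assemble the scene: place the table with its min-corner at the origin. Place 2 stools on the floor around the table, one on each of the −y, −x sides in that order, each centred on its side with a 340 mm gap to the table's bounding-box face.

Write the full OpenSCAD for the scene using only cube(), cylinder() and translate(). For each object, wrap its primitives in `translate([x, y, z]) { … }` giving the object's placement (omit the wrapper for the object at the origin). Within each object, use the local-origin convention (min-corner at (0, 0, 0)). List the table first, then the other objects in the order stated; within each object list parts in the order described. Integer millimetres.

translate([0, 0, 709]) cube([1405, 898, 35]);
translate([35, 35, 0]) cube([64, 64, 709]);
translate([1306, 35, 0]) cube([64, 64, 709]);
translate([35, 799, 0]) cube([64, 64, 709]);
translate([1306, 799, 0]) cube([64, 64, 709]);
translate([561, -628, 0]) {
  translate([0, 0, 396]) cube([283, 288, 37]);
  translate([18, 18, 0]) cylinder(h = 396, r = 18);
  translate([265, 18, 0]) cylinder(h = 396, r = 18);
  translate([18, 270, 0]) cylinder(h = 396, r = 18);
  translate([265, 270, 0]) cylinder(h = 396, r = 18);
}
translate([-623, 305, 0]) {
  translate([0, 0, 396]) cube([283, 288, 37]);
  translate([18, 18, 0]) cylinder(h = 396, r = 18);
  translate([265, 18, 0]) cylinder(h = 396, r = 18);
  translate([18, 270, 0]) cylinder(h = 396, r = 18);
  translate([265, 270, 0]) cylinder(h = 396, r = 18);
}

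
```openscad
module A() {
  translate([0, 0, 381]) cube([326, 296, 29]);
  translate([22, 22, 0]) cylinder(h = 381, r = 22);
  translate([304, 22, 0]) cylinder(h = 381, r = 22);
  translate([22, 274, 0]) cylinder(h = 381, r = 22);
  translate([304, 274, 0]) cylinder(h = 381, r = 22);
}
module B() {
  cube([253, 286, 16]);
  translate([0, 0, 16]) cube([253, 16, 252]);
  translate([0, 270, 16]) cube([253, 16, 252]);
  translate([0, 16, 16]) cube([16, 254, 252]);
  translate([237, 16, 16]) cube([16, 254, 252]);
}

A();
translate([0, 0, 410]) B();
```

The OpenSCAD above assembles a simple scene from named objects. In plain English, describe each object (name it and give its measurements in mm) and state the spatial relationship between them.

A is a four-legged stool. The seat is 326×296 mm, 29 mm thick, top at z = 410 mm. It stands on four round legs, each 44 mm in diameter, from z = 0 to the seat underside, each leg's axis is inset half a diameter from the nearest pair of seat edges (so the leg's bounding box is flush with the corner).

B is an open-topped rectangular box: outside dimensions 253×286×268 mm, with a uniform wall and base thickness of 16 mm. The base is a full 253×286 slab on the floor; four walls sit on top of the base. The front and back walls (the −y and +y sides) span the full width; the two side walls fit between them.

The open box is on top of the stool.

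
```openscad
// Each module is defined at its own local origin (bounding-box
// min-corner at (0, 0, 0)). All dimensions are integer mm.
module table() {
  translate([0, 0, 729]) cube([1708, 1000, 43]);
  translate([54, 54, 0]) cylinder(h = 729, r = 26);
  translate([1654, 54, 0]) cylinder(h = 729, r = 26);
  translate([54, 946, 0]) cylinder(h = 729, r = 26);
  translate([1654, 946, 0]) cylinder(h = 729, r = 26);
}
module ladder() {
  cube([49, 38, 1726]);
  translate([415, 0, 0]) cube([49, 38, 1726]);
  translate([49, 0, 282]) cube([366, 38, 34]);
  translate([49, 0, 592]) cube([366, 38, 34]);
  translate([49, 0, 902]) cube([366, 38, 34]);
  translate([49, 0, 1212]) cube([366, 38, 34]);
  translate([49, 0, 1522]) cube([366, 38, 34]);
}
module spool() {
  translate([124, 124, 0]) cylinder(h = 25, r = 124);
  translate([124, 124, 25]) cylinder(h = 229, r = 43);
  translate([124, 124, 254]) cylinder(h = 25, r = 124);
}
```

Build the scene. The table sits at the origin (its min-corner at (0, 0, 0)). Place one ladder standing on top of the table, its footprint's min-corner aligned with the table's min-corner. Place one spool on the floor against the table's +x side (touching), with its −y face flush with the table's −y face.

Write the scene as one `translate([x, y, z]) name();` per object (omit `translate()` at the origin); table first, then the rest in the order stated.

table();
translate([0, 0, 772]) ladder();
translate([1708, 0, 0]) spool();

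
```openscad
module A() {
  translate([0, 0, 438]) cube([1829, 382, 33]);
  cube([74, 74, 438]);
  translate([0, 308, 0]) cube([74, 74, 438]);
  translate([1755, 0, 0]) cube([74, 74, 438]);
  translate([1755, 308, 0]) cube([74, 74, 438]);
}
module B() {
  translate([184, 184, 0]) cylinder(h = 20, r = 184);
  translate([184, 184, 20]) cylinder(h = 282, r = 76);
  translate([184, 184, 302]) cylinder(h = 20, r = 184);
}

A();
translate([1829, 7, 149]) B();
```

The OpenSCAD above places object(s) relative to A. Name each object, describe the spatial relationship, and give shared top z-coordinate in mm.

A is a bench. B is a spool. The spool is beside the bench with their tops flush at z = 471. The shared top z-coordinate is 471 mm.

Both tops at z = 471 mm.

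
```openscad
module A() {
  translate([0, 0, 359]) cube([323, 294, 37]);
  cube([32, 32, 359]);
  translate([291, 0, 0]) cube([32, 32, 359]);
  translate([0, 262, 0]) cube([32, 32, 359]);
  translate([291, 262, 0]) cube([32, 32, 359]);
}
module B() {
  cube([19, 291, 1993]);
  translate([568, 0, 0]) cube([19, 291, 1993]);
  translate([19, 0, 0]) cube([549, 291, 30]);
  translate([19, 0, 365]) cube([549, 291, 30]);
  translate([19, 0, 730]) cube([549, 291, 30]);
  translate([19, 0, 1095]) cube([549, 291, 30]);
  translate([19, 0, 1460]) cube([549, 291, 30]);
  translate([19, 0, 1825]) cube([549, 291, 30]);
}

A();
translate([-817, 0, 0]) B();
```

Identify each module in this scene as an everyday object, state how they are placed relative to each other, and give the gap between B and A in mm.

A is a stool. B is a bookshelf. The bookshelf is on the floor beside the stool on its −x side. The gap between the bookshelf and the stool is 230 mm.

The bookshelf's nearest face is 230 mm from the stool's −x face.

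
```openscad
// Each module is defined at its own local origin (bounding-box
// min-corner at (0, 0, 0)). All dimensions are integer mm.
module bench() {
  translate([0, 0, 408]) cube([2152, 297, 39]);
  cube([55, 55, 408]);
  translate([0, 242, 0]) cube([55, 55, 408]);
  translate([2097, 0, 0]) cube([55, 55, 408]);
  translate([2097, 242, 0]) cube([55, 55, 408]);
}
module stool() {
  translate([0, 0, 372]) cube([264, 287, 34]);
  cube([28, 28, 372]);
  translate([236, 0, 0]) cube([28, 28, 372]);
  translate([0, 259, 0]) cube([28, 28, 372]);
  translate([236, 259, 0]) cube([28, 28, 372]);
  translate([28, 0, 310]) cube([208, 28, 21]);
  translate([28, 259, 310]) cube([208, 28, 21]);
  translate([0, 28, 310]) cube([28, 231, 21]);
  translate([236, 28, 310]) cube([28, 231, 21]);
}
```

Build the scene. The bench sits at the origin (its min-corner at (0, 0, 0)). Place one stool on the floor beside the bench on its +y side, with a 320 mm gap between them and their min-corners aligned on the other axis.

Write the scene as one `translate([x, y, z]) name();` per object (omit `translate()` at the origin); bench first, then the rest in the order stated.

bench();
translate([0, 617, 0]) stool();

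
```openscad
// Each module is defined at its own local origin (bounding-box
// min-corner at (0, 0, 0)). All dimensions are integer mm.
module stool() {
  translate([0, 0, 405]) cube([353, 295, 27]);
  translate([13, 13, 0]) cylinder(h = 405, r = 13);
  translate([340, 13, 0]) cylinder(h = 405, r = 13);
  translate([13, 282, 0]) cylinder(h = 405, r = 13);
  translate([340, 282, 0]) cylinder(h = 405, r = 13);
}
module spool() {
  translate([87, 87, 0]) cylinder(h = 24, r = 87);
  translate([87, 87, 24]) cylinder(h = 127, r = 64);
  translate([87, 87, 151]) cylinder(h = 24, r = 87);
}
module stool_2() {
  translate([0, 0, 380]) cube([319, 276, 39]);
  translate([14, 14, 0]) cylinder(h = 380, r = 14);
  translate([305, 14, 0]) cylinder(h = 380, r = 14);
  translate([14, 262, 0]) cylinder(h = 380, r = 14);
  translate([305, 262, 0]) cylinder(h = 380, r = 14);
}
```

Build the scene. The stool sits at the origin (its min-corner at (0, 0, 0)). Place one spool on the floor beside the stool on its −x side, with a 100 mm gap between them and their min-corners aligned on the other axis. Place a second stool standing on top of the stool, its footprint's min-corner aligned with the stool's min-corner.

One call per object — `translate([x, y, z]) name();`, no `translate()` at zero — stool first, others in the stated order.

stool();
translate([-274, 0, 0]) spool();
translate([0, 0, 432]) stool_2();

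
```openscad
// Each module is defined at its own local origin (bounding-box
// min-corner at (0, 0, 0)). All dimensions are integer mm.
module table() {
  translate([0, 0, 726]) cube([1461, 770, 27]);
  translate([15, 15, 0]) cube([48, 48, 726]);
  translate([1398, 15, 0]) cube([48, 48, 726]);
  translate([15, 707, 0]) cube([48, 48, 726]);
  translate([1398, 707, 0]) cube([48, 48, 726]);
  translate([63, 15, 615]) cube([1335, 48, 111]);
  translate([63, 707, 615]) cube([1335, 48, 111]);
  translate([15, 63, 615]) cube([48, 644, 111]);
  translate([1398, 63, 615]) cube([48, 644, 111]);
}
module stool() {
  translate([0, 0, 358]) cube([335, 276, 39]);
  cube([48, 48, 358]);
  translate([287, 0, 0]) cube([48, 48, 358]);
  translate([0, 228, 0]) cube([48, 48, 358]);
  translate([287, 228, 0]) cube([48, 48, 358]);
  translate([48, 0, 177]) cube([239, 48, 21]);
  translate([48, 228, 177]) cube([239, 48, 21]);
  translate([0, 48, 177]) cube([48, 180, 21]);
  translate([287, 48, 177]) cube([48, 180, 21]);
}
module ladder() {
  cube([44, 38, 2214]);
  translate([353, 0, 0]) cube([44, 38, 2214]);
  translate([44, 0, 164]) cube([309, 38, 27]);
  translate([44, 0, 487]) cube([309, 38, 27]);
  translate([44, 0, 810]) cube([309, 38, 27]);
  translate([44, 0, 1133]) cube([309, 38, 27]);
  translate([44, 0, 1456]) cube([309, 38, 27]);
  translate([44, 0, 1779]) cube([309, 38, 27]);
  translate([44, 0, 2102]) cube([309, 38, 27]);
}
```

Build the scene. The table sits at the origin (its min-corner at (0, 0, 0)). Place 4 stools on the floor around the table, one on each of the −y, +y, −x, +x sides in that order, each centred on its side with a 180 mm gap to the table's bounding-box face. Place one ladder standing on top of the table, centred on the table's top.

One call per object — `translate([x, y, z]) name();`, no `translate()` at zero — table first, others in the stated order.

table();
translate([563, -456, 0]) stool();
translate([563, 950, 0]) stool();
translate([-515, 247, 0]) stool();
translate([1641, 247, 0]) stool();
translate([532, 366, 753]) ladder();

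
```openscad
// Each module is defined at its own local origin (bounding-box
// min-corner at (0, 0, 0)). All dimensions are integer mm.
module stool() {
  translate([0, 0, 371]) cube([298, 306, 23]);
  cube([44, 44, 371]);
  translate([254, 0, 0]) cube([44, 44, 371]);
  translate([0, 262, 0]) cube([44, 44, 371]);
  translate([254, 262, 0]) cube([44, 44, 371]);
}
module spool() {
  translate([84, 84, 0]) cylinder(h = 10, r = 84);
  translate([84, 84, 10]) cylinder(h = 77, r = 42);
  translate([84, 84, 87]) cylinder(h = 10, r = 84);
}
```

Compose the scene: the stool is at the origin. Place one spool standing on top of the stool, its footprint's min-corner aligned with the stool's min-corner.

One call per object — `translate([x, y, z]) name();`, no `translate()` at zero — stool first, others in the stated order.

stool();
translate([0, 0, 394]) spool();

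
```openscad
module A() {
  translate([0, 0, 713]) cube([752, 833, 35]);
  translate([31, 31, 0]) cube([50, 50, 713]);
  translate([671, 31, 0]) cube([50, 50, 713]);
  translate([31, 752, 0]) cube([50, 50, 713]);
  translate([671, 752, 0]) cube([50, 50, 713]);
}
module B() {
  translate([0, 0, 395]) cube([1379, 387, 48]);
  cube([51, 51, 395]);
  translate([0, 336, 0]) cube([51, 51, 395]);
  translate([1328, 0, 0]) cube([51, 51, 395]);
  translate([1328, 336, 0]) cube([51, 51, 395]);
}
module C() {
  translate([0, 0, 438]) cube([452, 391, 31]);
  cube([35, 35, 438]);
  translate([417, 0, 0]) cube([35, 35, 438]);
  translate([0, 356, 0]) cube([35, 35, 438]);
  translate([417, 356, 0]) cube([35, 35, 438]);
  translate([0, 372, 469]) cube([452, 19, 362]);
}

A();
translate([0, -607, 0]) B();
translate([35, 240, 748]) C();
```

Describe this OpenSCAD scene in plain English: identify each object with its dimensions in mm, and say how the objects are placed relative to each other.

A is a rectangular dining table. The top is 752×833×35 mm with its upper surface at z = 748 mm. It stands on four 50×50 mm square legs, each inset 31 mm from the nearest pair of top edges, running from the floor to the underside of the top.

B is a long wooden bench with a 1379 mm (x) × 387 mm (y) seat, 48 mm thick, its top surface 443 mm above the floor. Four 51 mm square legs at the seat corners, flush with the edges, run from z = 0 to the seat underside.

C is a chair: 452×391 mm seat, 31 mm thick, top at z = 469 mm, on four 35 mm square corner legs flush with the seat edges. A 19 mm thick backrest slab spans the full seat width, extending 362 mm above the seat top, its back face flush with the seat's +y edge.

The bench is on the floor beside the table on its −y side. The chair is on top of the table.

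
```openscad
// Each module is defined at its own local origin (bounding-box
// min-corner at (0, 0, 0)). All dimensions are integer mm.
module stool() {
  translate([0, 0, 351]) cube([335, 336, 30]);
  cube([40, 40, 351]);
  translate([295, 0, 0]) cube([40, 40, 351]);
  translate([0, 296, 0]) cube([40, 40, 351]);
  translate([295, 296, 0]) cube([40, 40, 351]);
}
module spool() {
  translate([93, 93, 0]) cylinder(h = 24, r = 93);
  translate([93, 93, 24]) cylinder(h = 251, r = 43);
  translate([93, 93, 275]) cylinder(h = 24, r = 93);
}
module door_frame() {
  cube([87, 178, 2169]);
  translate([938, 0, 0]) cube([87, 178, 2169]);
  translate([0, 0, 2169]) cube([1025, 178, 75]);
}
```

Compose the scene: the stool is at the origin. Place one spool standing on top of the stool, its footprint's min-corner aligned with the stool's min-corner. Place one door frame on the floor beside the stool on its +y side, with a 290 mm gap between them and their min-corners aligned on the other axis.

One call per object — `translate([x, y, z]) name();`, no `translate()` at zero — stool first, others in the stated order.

stool();
translate([0, 0, 381]) spool();
translate([0, 626, 0]) door_frame();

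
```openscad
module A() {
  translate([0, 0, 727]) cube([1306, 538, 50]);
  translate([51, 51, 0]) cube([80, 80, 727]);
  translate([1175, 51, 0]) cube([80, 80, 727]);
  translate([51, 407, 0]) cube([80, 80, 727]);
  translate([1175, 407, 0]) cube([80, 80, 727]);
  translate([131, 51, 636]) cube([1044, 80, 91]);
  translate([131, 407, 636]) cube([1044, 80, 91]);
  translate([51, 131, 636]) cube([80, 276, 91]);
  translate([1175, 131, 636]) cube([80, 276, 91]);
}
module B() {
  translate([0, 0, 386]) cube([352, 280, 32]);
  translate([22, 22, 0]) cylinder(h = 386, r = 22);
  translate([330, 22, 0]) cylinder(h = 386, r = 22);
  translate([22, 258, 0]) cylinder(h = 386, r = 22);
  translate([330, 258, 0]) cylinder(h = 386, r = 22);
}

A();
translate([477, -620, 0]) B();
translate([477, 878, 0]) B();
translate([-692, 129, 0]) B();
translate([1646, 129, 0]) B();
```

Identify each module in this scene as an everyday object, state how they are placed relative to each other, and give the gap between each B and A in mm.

A is a table. B is a stool. Four stools sit around the table at the −y, +y, −x, +x sides. The gap between each stool and the table is 340 mm.

Each stool's nearest face is 340 mm from the table's bounding box.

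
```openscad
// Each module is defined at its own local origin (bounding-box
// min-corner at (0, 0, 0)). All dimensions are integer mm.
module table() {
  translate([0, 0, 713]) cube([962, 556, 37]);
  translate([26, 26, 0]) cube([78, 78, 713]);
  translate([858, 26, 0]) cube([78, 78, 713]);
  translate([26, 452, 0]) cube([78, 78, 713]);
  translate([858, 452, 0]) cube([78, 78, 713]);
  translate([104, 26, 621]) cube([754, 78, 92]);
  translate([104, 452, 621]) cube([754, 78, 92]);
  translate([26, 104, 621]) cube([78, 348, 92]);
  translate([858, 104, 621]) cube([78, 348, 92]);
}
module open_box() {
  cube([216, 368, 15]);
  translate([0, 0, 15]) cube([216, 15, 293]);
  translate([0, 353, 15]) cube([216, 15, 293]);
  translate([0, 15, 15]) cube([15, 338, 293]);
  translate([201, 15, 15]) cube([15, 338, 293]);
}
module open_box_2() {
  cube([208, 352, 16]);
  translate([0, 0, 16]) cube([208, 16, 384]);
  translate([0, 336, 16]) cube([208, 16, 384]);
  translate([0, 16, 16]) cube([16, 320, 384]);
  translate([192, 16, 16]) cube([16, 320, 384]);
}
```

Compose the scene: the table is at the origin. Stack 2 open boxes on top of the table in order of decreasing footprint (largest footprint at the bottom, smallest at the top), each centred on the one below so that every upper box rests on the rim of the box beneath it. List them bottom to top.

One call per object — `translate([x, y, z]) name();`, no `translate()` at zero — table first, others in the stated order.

table();
translate([373, 94, 750]) open_box();
translate([377, 102, 1058]) open_box_2();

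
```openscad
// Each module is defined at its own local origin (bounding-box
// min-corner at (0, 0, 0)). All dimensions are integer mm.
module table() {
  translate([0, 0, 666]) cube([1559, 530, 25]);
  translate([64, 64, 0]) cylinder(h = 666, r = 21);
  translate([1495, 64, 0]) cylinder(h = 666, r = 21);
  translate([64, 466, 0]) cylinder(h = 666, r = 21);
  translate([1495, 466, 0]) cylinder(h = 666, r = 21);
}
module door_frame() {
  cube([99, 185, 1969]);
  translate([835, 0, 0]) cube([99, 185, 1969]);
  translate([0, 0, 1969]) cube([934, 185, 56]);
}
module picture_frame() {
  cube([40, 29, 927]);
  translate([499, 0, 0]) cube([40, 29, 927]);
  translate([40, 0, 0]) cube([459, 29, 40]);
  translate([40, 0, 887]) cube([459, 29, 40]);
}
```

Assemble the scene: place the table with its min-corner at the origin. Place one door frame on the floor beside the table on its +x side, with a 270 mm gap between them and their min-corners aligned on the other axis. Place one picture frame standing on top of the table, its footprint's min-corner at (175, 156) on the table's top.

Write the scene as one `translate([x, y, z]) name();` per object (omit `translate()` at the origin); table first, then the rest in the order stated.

table();
translate([1829, 0, 0]) door_frame();
translate([175, 156, 691]) picture_frame();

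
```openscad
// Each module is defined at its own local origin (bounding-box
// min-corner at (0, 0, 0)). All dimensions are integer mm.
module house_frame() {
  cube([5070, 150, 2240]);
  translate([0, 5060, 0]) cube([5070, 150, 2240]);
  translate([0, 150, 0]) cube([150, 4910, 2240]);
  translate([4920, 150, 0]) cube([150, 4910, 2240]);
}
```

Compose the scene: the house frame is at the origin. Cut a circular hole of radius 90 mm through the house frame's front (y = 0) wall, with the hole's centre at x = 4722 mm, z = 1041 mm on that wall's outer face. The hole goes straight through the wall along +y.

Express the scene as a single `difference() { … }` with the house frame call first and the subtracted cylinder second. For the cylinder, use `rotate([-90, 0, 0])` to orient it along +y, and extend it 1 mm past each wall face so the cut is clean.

difference() {
  house_frame();
  translate([4722, -1, 1041]) rotate([-90, 0, 0]) cylinder(h = 152, r = 90);
}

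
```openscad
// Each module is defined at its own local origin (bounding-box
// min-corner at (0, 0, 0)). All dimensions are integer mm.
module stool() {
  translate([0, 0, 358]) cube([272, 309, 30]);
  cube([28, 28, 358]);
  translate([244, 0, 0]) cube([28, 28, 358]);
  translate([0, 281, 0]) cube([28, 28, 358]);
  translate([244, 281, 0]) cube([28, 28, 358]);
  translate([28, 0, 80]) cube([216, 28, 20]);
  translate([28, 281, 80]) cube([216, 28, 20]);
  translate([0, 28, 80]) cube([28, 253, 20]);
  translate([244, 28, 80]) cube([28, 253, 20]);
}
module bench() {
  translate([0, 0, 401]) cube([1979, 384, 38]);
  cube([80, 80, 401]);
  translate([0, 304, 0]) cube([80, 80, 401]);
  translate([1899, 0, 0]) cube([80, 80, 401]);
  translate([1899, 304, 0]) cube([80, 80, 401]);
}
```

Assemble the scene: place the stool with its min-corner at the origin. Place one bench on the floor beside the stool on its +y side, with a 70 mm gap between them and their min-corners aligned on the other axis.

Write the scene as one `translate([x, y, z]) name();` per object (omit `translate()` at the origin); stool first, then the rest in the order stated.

stool();
translate([0, 379, 0]) bench();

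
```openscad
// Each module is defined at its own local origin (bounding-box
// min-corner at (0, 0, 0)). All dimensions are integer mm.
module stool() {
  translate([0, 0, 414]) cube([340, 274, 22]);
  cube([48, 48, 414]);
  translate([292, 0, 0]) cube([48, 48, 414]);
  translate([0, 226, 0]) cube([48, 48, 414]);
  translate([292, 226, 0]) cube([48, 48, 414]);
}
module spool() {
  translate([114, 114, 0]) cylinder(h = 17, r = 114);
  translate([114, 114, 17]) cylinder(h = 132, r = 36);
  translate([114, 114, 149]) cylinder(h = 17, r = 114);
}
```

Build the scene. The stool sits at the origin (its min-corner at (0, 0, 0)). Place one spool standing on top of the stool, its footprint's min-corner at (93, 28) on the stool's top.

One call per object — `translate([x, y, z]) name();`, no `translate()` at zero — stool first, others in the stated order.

stool();
translate([93, 28, 436]) spool();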